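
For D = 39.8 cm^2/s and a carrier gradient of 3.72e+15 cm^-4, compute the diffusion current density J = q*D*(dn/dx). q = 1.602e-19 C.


Step 1: J = q * D * (dn/dx)
Step 2: J = 1.602e-19 * 39.8 * 3.72e+15
Step 3: J = 2.37e-02 A/cm^2

2.37e-02


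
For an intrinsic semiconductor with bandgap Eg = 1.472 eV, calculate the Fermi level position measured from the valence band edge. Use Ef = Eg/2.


Step 1: For an intrinsic semiconductor, the Fermi level sits at midgap.
Step 2: Ef = Eg / 2 = 1.472 / 2 = 0.736 eV

0.736


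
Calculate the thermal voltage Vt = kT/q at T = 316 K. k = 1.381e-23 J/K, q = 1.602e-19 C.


Step 1: kT = 1.381e-23 * 316 = 4.36396e-21 J
Step 2: Vt = kT/q = 4.36396e-21 / 1.602e-19
Step 3: Vt = 0.02724 V

0.02724


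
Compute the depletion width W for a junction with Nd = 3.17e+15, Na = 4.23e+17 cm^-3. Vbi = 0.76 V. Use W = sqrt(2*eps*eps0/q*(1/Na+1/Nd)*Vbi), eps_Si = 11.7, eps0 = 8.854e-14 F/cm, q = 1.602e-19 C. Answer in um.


Step 1: 1/Na + 1/Nd = 1/4.23e+17 + 1/3.17e+15 = 3.17821e-16
Step 2: 2*eps*eps0/q = 2*11.7*8.854e-14/1.602e-19 = 1.293281e+07
Step 3: W^2 = 1.293281e+07 * 3.17821e-16 * 0.76 = 3.12384e-09
Step 4: W = sqrt(3.12384e-09) = 5.589e-05 cm = 0.5589 um

0.5589


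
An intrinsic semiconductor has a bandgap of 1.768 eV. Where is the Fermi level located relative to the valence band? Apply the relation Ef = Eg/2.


Step 1: For an intrinsic semiconductor, the Fermi level sits at midgap.
Step 2: Ef = Eg / 2 = 1.768 / 2 = 0.884 eV

0.884


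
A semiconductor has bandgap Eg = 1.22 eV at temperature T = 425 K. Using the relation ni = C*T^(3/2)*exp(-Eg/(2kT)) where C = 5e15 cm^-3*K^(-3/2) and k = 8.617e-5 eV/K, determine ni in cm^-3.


Step 1: Compute kT = 8.617e-5 * 425 = 0.03662225 eV
Step 2: Exponent = -Eg/(2kT) = -1.22/(2*0.03662225) = -16.65654
Step 3: T^(3/2) = 425^1.5 = 8761.60
Step 4: ni = 5e15 * 8761.60 * exp(-16.65654) = 2.56e+12 cm^-3

2.56e+12


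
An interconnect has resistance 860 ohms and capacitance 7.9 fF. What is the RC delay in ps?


Step 1: tau = R * C
Step 2: tau = 860 * 7.9 fF = 860 * 7.9e-15 F
Step 3: tau = 6.794e-12 s = 6.794 ps

6.794


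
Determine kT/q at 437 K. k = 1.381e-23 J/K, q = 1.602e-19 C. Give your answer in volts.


Step 1: kT = 1.381e-23 * 437 = 6.03497e-21 J
Step 2: Vt = kT/q = 6.03497e-21 / 1.602e-19
Step 3: Vt = 0.03767 V

0.03767


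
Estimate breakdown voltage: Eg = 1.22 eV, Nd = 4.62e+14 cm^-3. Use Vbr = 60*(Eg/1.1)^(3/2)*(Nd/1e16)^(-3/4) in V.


Step 1: Eg/1.1 = 1.22/1.1 = 1.109091
Step 2: (Eg/1.1)^1.5 = 1.109091^1.5 = 1.168021
Step 3: (Nd/1e16)^(-0.75) = (0.0462)^(-0.75) = 10.035026
Step 4: Vbr = 60 * 1.168021 * 10.035026 = 703.3 V

703.3


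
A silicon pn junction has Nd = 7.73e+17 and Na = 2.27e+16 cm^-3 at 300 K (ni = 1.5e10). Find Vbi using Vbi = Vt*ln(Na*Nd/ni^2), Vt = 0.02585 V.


Step 1: Compute Na*Nd/ni^2 = 2.27e+16 * 7.73e+17 / (1.5e10)^2 = 7.7987e+13
Step 2: ln(7.7987e+13) = 31.9876
Step 3: Vbi = 0.02585 * 31.9876 = 0.827 V

0.827


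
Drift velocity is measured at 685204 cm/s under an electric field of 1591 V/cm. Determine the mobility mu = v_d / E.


Step 1: mu = v_d / E
Step 2: mu = 685204 / 1591
Step 3: mu = 430.68 cm^2/(V*s)

430.68


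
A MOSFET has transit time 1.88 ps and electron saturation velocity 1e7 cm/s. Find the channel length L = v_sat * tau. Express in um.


Step 1: tau in seconds = 1.88 ps * 1e-12 = 1.8800e-12 s
Step 2: L = v_sat * tau = 1e7 * 1.8800e-12 = 1.8800e-05 cm
Step 3: L in um = 1.8800e-05 * 1e4 = 0.188 um

0.188


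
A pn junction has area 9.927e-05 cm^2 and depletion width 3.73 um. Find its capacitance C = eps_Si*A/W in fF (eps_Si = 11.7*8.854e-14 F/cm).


Step 1: eps_Si = 11.7 * 8.854e-14 = 1.035918e-12 F/cm
Step 2: W in cm = 3.73 * 1e-4 = 3.73e-04 cm
Step 3: C = 1.035918e-12 * 9.927e-05 / 3.73e-04 = 2.756986e-13 F
Step 4: C = 275.7 fF

275.7


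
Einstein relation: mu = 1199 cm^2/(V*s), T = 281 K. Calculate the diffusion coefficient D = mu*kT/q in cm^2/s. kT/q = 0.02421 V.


Step 1: D = mu * (kT/q)
Step 2: D = 1199 * 0.02421
Step 3: D = 29.03 cm^2/s

29.03


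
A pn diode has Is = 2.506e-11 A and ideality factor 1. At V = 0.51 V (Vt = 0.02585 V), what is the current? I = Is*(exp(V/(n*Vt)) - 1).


Step 1: V/(n*Vt) = 0.51/(1*0.02585) = 19.7292
Step 2: exp(19.7292) = 3.7007e+08
Step 3: I = 2.506e-11 * (3.7007e+08 - 1) = 9.27e-03 A

9.27e-03


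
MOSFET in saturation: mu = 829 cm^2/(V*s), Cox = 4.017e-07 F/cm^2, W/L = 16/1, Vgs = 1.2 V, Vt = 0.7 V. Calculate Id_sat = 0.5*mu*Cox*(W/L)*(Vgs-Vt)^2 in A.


Step 1: Overdrive voltage Vov = Vgs - Vt = 1.2 - 0.7 = 0.5 V
Step 2: W/L = 16/1 = 16
Step 3: Id = 0.5 * 829 * 4.017e-07 * 16 * 0.5^2
Step 4: Id = 6.66e-04 A

6.66e-04


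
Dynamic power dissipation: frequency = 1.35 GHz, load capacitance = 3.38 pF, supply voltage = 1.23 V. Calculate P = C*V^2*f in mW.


Step 1: V^2 = 1.23^2 = 1.5129 V^2
Step 2: P = C*V^2*f = 3.38e-12 F * 1.5129 * 1.35e9 Hz
Step 3: P = 6.9033627e-03 W
Step 4: P = 6.903 mW

6.903


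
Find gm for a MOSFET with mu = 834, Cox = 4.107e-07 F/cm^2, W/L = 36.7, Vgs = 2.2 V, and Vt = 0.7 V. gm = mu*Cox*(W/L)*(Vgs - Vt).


Step 1: Vov = Vgs - Vt = 2.2 - 0.7 = 1.5 V
Step 2: gm = mu * Cox * (W/L) * Vov
Step 3: gm = 834 * 4.107e-07 * 36.7 * 1.5 = 1.89e-02 S

1.89e-02


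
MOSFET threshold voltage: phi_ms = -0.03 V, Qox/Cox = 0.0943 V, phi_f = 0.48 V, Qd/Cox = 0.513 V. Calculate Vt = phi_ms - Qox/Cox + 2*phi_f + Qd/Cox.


Step 1: Vt = phi_ms - Qox/Cox + 2*phi_f + Qd/Cox
Step 2: Vt = -0.03 - 0.0943 + 2*0.48 + 0.513
Step 3: Vt = -0.03 - 0.0943 + 0.96 + 0.513
Step 4: Vt = 1.3487 V

1.3487


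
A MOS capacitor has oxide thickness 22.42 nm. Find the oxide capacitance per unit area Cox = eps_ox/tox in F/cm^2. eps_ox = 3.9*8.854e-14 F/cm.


Step 1: eps_ox = 3.9 * 8.854e-14 = 3.45306e-13 F/cm
Step 2: tox in cm = 22.42 nm * 1e-7 = 2.2420e-06 cm
Step 3: Cox = 3.45306e-13 / 2.2420e-06 = 1.54e-07 F/cm^2

1.54e-07


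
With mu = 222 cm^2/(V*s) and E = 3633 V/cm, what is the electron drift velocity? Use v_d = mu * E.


Step 1: v_d = mu * E
Step 2: v_d = 222 * 3633 = 806526
Step 3: v_d = 8.07e+05 cm/s

8.07e+05


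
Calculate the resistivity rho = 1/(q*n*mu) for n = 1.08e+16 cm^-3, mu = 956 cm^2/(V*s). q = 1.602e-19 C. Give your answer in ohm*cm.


Step 1: sigma = q * n * mu = 1.602e-19 * 1.08e+16 * 956 = 1.65403e+00 S/cm
Step 2: rho = 1 / sigma = 1 / 1.65403e+00 = 0.6046 ohm*cm

0.6046


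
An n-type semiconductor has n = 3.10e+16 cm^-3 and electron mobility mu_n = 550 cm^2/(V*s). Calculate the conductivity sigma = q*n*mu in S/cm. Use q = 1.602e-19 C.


Step 1: sigma = q * n * mu
Step 2: sigma = 1.602e-19 * 3.10e+16 * 550
Step 3: sigma = 2.731e+00 S/cm

2.731e+00


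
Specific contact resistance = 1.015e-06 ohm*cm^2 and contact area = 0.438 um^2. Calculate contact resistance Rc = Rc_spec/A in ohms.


Step 1: Convert area to cm^2: 0.438 um^2 = 4.3800e-09 cm^2
Step 2: Rc = Rc_spec / A = 1.015e-06 / 4.3800e-09
Step 3: Rc = 2.32e+02 ohms

2.32e+02


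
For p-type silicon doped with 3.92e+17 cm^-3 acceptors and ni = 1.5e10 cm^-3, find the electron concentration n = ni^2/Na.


Step 1: Majority hole concentration p ≈ Na = 3.92e+17 cm^-3
Step 2: n = ni^2 / Na = (1.5e10)^2 / 3.92e+17
Step 3: n = 5.74e+02 cm^-3

5.74e+02


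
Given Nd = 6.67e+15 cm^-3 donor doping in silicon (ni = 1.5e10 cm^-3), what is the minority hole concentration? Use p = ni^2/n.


Step 1: Since Nd >> ni, n ≈ Nd = 6.67e+15 cm^-3
Step 2: p = ni^2 / n = (1.5e10)^2 / 6.67e+15
Step 3: p = 2.25e20 / 6.67e+15 = 3.37e+04 cm^-3

3.37e+04


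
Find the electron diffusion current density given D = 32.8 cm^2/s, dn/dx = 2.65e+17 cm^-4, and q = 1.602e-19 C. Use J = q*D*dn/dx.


Step 1: J = q * D * (dn/dx)
Step 2: J = 1.602e-19 * 32.8 * 2.65e+17
Step 3: J = 1.39e+00 A/cm^2

1.39e+00


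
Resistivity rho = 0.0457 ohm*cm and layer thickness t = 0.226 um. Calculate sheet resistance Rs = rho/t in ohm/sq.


Step 1: Convert thickness to cm: t = 0.226 um = 2.2600e-05 cm
Step 2: Rs = rho / t = 0.0457 / 2.2600e-05
Step 3: Rs = 2022.1 ohm/sq

2022.1


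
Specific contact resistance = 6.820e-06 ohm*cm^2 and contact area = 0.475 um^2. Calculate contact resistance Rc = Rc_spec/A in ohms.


Step 1: Convert area to cm^2: 0.475 um^2 = 4.7500e-09 cm^2
Step 2: Rc = Rc_spec / A = 6.820e-06 / 4.7500e-09
Step 3: Rc = 1.44e+03 ohms

1.44e+03


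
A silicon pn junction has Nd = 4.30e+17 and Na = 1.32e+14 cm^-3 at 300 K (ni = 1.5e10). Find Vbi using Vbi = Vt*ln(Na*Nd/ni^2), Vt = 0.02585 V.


Step 1: Compute Na*Nd/ni^2 = 1.32e+14 * 4.30e+17 / (1.5e10)^2 = 2.5227e+11
Step 2: ln(2.5227e+11) = 26.2538
Step 3: Vbi = 0.02585 * 26.2538 = 0.679 V

0.679


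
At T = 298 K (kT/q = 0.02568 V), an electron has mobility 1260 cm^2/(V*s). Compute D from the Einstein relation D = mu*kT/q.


Step 1: D = mu * (kT/q)
Step 2: D = 1260 * 0.02568
Step 3: D = 32.36 cm^2/s

32.36


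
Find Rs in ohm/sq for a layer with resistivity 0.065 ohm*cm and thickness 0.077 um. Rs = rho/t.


Step 1: Convert thickness to cm: t = 0.077 um = 7.7000e-06 cm
Step 2: Rs = rho / t = 0.065 / 7.7000e-06
Step 3: Rs = 8441.6 ohm/sq

8441.6


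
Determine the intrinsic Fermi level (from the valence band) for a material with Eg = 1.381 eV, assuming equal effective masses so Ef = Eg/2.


Step 1: For an intrinsic semiconductor, the Fermi level sits at midgap.
Step 2: Ef = Eg / 2 = 1.381 / 2 = 0.6905 eV

0.6905


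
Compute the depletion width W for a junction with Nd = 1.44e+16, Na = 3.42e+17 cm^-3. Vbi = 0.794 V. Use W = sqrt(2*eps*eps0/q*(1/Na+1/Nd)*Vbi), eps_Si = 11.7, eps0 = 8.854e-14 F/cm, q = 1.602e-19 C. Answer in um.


Step 1: 1/Na + 1/Nd = 1/3.42e+17 + 1/1.44e+16 = 7.23684e-17
Step 2: 2*eps*eps0/q = 2*11.7*8.854e-14/1.602e-19 = 1.293281e+07
Step 3: W^2 = 1.293281e+07 * 7.23684e-17 * 0.794 = 7.43126e-10
Step 4: W = sqrt(7.43126e-10) = 2.726e-05 cm = 0.2726 um

0.2726


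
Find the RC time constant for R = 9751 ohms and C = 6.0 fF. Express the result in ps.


Step 1: tau = R * C
Step 2: tau = 9751 * 6.0 fF = 9751 * 6.0e-15 F
Step 3: tau = 5.8506e-11 s = 58.506 ps

58.506


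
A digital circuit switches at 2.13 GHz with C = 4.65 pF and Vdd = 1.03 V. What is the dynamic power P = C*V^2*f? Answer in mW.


Step 1: V^2 = 1.03^2 = 1.0609 V^2
Step 2: P = C*V^2*f = 4.65e-12 F * 1.0609 * 2.13e9 Hz
Step 3: P = 1.050768405e-02 W
Step 4: P = 10.508 mW

10.508


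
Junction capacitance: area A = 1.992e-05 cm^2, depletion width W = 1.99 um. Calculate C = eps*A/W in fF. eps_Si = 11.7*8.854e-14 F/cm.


Step 1: eps_Si = 11.7 * 8.854e-14 = 1.035918e-12 F/cm
Step 2: W in cm = 1.99 * 1e-4 = 1.99e-04 cm
Step 3: C = 1.035918e-12 * 1.992e-05 / 1.99e-04 = 1.036959e-13 F
Step 4: C = 103.7 fF

103.7


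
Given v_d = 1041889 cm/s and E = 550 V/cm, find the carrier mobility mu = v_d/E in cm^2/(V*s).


Step 1: mu = v_d / E
Step 2: mu = 1041889 / 550
Step 3: mu = 1894.34 cm^2/(V*s)

1894.34


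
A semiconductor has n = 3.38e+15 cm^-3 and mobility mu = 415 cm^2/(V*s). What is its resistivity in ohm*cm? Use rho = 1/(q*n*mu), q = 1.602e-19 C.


Step 1: sigma = q * n * mu = 1.602e-19 * 3.38e+15 * 415 = 2.24713e-01 S/cm
Step 2: rho = 1 / sigma = 1 / 2.24713e-01 = 4.45 ohm*cm

4.45


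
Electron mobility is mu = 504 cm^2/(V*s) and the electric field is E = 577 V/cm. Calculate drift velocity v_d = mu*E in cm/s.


Step 1: v_d = mu * E
Step 2: v_d = 504 * 577 = 290808
Step 3: v_d = 2.91e+05 cm/s

2.91e+05


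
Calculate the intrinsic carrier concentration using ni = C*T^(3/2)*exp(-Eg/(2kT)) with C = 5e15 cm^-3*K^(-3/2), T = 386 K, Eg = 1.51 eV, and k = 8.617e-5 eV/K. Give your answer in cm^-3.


Step 1: Compute kT = 8.617e-5 * 386 = 0.03326162 eV
Step 2: Exponent = -Eg/(2kT) = -1.51/(2*0.03326162) = -22.69883
Step 3: T^(3/2) = 386^1.5 = 7583.70
Step 4: ni = 5e15 * 7583.70 * exp(-22.69883) = 5.26e+09 cm^-3

5.26e+09


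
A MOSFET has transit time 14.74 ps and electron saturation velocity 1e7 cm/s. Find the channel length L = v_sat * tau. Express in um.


Step 1: tau in seconds = 14.74 ps * 1e-12 = 1.4740e-11 s
Step 2: L = v_sat * tau = 1e7 * 1.4740e-11 = 1.4740e-04 cm
Step 3: L in um = 1.4740e-04 * 1e4 = 1.474 um

1.474


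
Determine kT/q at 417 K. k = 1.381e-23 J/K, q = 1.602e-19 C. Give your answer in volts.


Step 1: kT = 1.381e-23 * 417 = 5.75877e-21 J
Step 2: Vt = kT/q = 5.75877e-21 / 1.602e-19
Step 3: Vt = 0.03595 V

0.03595


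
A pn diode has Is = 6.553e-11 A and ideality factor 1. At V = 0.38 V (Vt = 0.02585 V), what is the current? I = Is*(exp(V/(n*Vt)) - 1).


Step 1: V/(n*Vt) = 0.38/(1*0.02585) = 14.7002
Step 2: exp(14.7002) = 2.4222e+06
Step 3: I = 6.553e-11 * (2.4222e+06 - 1) = 1.59e-04 A

1.59e-04


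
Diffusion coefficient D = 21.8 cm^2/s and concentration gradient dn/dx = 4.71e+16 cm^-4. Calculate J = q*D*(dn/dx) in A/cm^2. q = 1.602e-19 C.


Step 1: J = q * D * (dn/dx)
Step 2: J = 1.602e-19 * 21.8 * 4.71e+16
Step 3: J = 1.64e-01 A/cm^2

1.64e-01


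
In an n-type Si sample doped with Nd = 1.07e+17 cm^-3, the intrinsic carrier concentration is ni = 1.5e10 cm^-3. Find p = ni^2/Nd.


Step 1: Since Nd >> ni, n ≈ Nd = 1.07e+17 cm^-3
Step 2: p = ni^2 / n = (1.5e10)^2 / 1.07e+17
Step 3: p = 2.25e20 / 1.07e+17 = 2.10e+03 cm^-3

2.10e+03


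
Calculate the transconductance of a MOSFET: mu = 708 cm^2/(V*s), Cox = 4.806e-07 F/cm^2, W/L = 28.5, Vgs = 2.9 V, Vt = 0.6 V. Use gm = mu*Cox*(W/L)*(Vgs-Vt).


Step 1: Vov = Vgs - Vt = 2.9 - 0.6 = 2.3 V
Step 2: gm = mu * Cox * (W/L) * Vov
Step 3: gm = 708 * 4.806e-07 * 28.5 * 2.3 = 2.23e-02 S

2.23e-02


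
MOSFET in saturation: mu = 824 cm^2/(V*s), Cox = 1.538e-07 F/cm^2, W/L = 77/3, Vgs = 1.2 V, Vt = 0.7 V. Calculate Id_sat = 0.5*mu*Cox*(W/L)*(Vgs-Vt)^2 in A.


Step 1: Overdrive voltage Vov = Vgs - Vt = 1.2 - 0.7 = 0.5 V
Step 2: W/L = 77/3 = 25.6667
Step 3: Id = 0.5 * 824 * 1.538e-07 * 25.6667 * 0.5^2
Step 4: Id = 4.07e-04 A

4.07e-04


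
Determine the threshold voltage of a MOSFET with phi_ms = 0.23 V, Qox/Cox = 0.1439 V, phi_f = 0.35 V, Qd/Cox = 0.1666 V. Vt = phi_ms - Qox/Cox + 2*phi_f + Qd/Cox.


Step 1: Vt = phi_ms - Qox/Cox + 2*phi_f + Qd/Cox
Step 2: Vt = 0.23 - 0.1439 + 2*0.35 + 0.1666
Step 3: Vt = 0.23 - 0.1439 + 0.7 + 0.1666
Step 4: Vt = 0.9527 V

0.9527


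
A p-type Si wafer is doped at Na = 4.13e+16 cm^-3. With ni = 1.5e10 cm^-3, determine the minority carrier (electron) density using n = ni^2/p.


Step 1: Majority hole concentration p ≈ Na = 4.13e+16 cm^-3
Step 2: n = ni^2 / Na = (1.5e10)^2 / 4.13e+16
Step 3: n = 5.45e+03 cm^-3

5.45e+03


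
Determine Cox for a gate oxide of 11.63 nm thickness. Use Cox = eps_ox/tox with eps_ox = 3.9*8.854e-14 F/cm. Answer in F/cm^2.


Step 1: eps_ox = 3.9 * 8.854e-14 = 3.45306e-13 F/cm
Step 2: tox in cm = 11.63 nm * 1e-7 = 1.1630e-06 cm
Step 3: Cox = 3.45306e-13 / 1.1630e-06 = 2.97e-07 F/cm^2

2.97e-07


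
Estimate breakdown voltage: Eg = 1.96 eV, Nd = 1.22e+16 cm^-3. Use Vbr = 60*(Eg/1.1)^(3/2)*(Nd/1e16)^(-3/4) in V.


Step 1: Eg/1.1 = 1.96/1.1 = 1.781818
Step 2: (Eg/1.1)^1.5 = 1.781818^1.5 = 2.378455
Step 3: (Nd/1e16)^(-0.75) = (1.22)^(-0.75) = 0.861450
Step 4: Vbr = 60 * 2.378455 * 0.861450 = 122.9 V

122.9


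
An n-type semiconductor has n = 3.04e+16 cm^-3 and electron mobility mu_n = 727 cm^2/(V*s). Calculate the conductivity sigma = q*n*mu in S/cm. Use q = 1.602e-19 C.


Step 1: sigma = q * n * mu
Step 2: sigma = 1.602e-19 * 3.04e+16 * 727
Step 3: sigma = 3.541e+00 S/cm

3.541e+00


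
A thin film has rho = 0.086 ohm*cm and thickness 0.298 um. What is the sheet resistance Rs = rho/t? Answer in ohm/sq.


Step 1: Convert thickness to cm: t = 0.298 um = 2.9800e-05 cm
Step 2: Rs = rho / t = 0.086 / 2.9800e-05
Step 3: Rs = 2885.9 ohm/sq

2885.9


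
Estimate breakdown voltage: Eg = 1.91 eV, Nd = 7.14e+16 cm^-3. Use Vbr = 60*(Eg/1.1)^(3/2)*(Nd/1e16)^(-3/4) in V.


Step 1: Eg/1.1 = 1.91/1.1 = 1.736364
Step 2: (Eg/1.1)^1.5 = 1.736364^1.5 = 2.288027
Step 3: (Nd/1e16)^(-0.75) = (7.14)^(-0.75) = 0.228942
Step 4: Vbr = 60 * 2.288027 * 0.228942 = 31.4 V

31.4


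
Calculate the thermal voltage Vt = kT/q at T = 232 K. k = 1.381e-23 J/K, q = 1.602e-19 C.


Step 1: kT = 1.381e-23 * 232 = 3.20392e-21 J
Step 2: Vt = kT/q = 3.20392e-21 / 1.602e-19
Step 3: Vt = 0.02 V

0.02


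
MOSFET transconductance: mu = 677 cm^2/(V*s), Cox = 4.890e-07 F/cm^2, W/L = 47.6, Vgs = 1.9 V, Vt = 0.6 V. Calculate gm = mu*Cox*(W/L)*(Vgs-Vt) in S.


Step 1: Vov = Vgs - Vt = 1.9 - 0.6 = 1.3 V
Step 2: gm = mu * Cox * (W/L) * Vov
Step 3: gm = 677 * 4.890e-07 * 47.6 * 1.3 = 2.05e-02 S

2.05e-02


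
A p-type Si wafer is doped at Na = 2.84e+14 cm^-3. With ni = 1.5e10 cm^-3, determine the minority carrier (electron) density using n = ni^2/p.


Step 1: Majority hole concentration p ≈ Na = 2.84e+14 cm^-3
Step 2: n = ni^2 / Na = (1.5e10)^2 / 2.84e+14
Step 3: n = 7.92e+05 cm^-3

7.92e+05


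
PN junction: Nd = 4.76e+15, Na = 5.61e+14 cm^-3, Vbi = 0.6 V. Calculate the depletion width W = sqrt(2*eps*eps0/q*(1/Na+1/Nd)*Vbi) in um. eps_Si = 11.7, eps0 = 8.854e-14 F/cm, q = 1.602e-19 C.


Step 1: 1/Na + 1/Nd = 1/5.61e+14 + 1/4.76e+15 = 1.99262e-15
Step 2: 2*eps*eps0/q = 2*11.7*8.854e-14/1.602e-19 = 1.293281e+07
Step 3: W^2 = 1.293281e+07 * 1.99262e-15 * 0.6 = 1.54621e-08
Step 4: W = sqrt(1.54621e-08) = 1.243e-04 cm = 1.243 um

1.243


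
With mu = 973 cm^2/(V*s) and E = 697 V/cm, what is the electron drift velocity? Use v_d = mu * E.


Step 1: v_d = mu * E
Step 2: v_d = 973 * 697 = 678181
Step 3: v_d = 6.78e+05 cm/s

6.78e+05


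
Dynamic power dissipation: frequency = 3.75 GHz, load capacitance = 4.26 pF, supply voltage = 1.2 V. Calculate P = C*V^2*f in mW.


Step 1: V^2 = 1.2^2 = 1.44 V^2
Step 2: P = C*V^2*f = 4.26e-12 F * 1.44 * 3.75e9 Hz
Step 3: P = 2.3004e-02 W
Step 4: P = 23.004 mW

23.004


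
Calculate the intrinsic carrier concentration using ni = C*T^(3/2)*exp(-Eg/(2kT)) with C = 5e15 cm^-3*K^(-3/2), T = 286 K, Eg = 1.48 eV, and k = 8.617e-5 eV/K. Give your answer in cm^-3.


Step 1: Compute kT = 8.617e-5 * 286 = 0.02464462 eV
Step 2: Exponent = -Eg/(2kT) = -1.48/(2*0.02464462) = -30.02684
Step 3: T^(3/2) = 286^1.5 = 4836.70
Step 4: ni = 5e15 * 4836.70 * exp(-30.02684) = 2.20e+06 cm^-3

2.20e+06


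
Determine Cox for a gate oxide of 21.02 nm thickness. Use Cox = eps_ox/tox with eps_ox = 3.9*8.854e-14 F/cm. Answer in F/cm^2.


Step 1: eps_ox = 3.9 * 8.854e-14 = 3.45306e-13 F/cm
Step 2: tox in cm = 21.02 nm * 1e-7 = 2.1020e-06 cm
Step 3: Cox = 3.45306e-13 / 2.1020e-06 = 1.64e-07 F/cm^2

1.64e-07


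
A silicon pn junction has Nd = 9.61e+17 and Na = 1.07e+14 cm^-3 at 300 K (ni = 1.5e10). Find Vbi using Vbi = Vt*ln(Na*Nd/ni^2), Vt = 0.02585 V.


Step 1: Compute Na*Nd/ni^2 = 1.07e+14 * 9.61e+17 / (1.5e10)^2 = 4.5701e+11
Step 2: ln(4.5701e+11) = 26.8480
Step 3: Vbi = 0.02585 * 26.8480 = 0.694 V

0.694


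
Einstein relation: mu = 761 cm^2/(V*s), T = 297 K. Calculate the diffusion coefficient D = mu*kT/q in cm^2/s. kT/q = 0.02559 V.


Step 1: D = mu * (kT/q)
Step 2: D = 761 * 0.02559
Step 3: D = 19.47 cm^2/s

19.47


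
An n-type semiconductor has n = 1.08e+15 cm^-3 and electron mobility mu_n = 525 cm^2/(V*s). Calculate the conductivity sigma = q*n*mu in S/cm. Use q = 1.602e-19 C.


Step 1: sigma = q * n * mu
Step 2: sigma = 1.602e-19 * 1.08e+15 * 525
Step 3: sigma = 9.083e-02 S/cm

9.083e-02


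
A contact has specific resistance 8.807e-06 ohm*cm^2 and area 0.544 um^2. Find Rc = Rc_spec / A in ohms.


Step 1: Convert area to cm^2: 0.544 um^2 = 5.4400e-09 cm^2
Step 2: Rc = Rc_spec / A = 8.807e-06 / 5.4400e-09
Step 3: Rc = 1.62e+03 ohms

1.62e+03


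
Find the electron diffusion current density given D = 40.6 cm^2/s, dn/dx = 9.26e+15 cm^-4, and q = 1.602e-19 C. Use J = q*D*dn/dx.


Step 1: J = q * D * (dn/dx)
Step 2: J = 1.602e-19 * 40.6 * 9.26e+15
Step 3: J = 6.02e-02 A/cm^2

6.02e-02


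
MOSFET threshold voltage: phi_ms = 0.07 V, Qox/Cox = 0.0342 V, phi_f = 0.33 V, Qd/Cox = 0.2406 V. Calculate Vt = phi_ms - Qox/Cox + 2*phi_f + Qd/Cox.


Step 1: Vt = phi_ms - Qox/Cox + 2*phi_f + Qd/Cox
Step 2: Vt = 0.07 - 0.0342 + 2*0.33 + 0.2406
Step 3: Vt = 0.07 - 0.0342 + 0.66 + 0.2406
Step 4: Vt = 0.9364 V

0.9364


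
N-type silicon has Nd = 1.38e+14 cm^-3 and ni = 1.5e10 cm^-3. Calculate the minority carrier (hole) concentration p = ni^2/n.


Step 1: Since Nd >> ni, n ≈ Nd = 1.38e+14 cm^-3
Step 2: p = ni^2 / n = (1.5e10)^2 / 1.38e+14
Step 3: p = 2.25e20 / 1.38e+14 = 1.63e+06 cm^-3

1.63e+06


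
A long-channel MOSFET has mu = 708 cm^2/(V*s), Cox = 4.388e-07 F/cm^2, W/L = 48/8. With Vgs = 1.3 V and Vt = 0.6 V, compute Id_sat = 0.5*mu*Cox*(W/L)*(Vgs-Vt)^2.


Step 1: Overdrive voltage Vov = Vgs - Vt = 1.3 - 0.6 = 0.7 V
Step 2: W/L = 48/8 = 6
Step 3: Id = 0.5 * 708 * 4.388e-07 * 6 * 0.7^2
Step 4: Id = 4.57e-04 A

4.57e-04


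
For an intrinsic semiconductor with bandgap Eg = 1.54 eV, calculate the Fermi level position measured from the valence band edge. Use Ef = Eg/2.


Step 1: For an intrinsic semiconductor, the Fermi level sits at midgap.
Step 2: Ef = Eg / 2 = 1.54 / 2 = 0.77 eV

0.77


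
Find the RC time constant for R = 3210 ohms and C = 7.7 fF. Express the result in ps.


Step 1: tau = R * C
Step 2: tau = 3210 * 7.7 fF = 3210 * 7.7e-15 F
Step 3: tau = 2.4717e-11 s = 24.717 ps

24.717


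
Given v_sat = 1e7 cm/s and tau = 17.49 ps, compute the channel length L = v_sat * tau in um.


Step 1: tau in seconds = 17.49 ps * 1e-12 = 1.7490e-11 s
Step 2: L = v_sat * tau = 1e7 * 1.7490e-11 = 1.7490e-04 cm
Step 3: L in um = 1.7490e-04 * 1e4 = 1.749 um

1.749


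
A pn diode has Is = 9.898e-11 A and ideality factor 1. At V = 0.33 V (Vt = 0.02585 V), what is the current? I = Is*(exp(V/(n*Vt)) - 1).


Step 1: V/(n*Vt) = 0.33/(1*0.02585) = 12.7660
Step 2: exp(12.7660) = 3.5011e+05
Step 3: I = 9.898e-11 * (3.5011e+05 - 1) = 3.47e-05 A

3.47e-05


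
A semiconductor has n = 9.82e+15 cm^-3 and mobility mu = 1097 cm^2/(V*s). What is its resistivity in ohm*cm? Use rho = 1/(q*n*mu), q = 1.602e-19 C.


Step 1: sigma = q * n * mu = 1.602e-19 * 9.82e+15 * 1097 = 1.72576e+00 S/cm
Step 2: rho = 1 / sigma = 1 / 1.72576e+00 = 0.5795 ohm*cm

0.5795


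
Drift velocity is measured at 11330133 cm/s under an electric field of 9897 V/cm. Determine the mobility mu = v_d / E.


Step 1: mu = v_d / E
Step 2: mu = 11330133 / 9897
Step 3: mu = 1144.8 cm^2/(V*s)

1144.8


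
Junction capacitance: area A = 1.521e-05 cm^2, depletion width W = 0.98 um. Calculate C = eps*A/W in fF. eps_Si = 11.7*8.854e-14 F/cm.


Step 1: eps_Si = 11.7 * 8.854e-14 = 1.035918e-12 F/cm
Step 2: W in cm = 0.98 * 1e-4 = 9.80e-05 cm
Step 3: C = 1.035918e-12 * 1.521e-05 / 9.80e-05 = 1.607787e-13 F
Step 4: C = 160.78 fF

160.78


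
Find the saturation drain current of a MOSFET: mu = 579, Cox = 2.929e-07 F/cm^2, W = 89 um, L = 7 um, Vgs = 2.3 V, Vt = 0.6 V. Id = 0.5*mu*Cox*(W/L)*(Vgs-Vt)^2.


Step 1: Overdrive voltage Vov = Vgs - Vt = 2.3 - 0.6 = 1.7 V
Step 2: W/L = 89/7 = 12.7143
Step 3: Id = 0.5 * 579 * 2.929e-07 * 12.7143 * 1.7^2
Step 4: Id = 3.12e-03 A

3.12e-03


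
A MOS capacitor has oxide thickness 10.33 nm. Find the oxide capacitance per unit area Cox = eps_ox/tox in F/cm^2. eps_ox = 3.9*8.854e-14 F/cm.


Step 1: eps_ox = 3.9 * 8.854e-14 = 3.45306e-13 F/cm
Step 2: tox in cm = 10.33 nm * 1e-7 = 1.0330e-06 cm
Step 3: Cox = 3.45306e-13 / 1.0330e-06 = 3.34e-07 F/cm^2

3.34e-07


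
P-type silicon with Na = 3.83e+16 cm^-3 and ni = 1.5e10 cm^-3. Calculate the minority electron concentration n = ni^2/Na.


Step 1: Majority hole concentration p ≈ Na = 3.83e+16 cm^-3
Step 2: n = ni^2 / Na = (1.5e10)^2 / 3.83e+16
Step 3: n = 5.87e+03 cm^-3

5.87e+03


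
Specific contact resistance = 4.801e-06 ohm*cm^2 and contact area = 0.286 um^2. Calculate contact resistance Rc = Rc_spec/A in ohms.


Step 1: Convert area to cm^2: 0.286 um^2 = 2.8600e-09 cm^2
Step 2: Rc = Rc_spec / A = 4.801e-06 / 2.8600e-09
Step 3: Rc = 1.68e+03 ohms

1.68e+03


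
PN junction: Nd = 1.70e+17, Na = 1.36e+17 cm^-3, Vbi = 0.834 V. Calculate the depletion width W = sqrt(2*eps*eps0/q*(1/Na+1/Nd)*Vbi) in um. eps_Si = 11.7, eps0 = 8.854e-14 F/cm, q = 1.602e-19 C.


Step 1: 1/Na + 1/Nd = 1/1.36e+17 + 1/1.70e+17 = 1.32353e-17
Step 2: 2*eps*eps0/q = 2*11.7*8.854e-14/1.602e-19 = 1.293281e+07
Step 3: W^2 = 1.293281e+07 * 1.32353e-17 * 0.834 = 1.42755e-10
Step 4: W = sqrt(1.42755e-10) = 1.195e-05 cm = 0.1195 um

0.1195


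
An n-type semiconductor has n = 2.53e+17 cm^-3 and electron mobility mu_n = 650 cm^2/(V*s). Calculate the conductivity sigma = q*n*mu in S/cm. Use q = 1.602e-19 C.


Step 1: sigma = q * n * mu
Step 2: sigma = 1.602e-19 * 2.53e+17 * 650
Step 3: sigma = 2.634e+01 S/cm

2.634e+01


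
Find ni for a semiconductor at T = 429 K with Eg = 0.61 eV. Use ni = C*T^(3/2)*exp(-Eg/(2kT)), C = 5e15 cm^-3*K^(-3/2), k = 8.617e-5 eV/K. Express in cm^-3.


Step 1: Compute kT = 8.617e-5 * 429 = 0.03696693 eV
Step 2: Exponent = -Eg/(2kT) = -0.61/(2*0.03696693) = -8.25062
Step 3: T^(3/2) = 429^1.5 = 8885.58
Step 4: ni = 5e15 * 8885.58 * exp(-8.25062) = 1.16e+16 cm^-3

1.16e+16


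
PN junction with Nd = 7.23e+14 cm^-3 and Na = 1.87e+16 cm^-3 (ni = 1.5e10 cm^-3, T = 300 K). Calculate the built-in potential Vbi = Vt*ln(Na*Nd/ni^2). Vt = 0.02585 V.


Step 1: Compute Na*Nd/ni^2 = 1.87e+16 * 7.23e+14 / (1.5e10)^2 = 6.0089e+10
Step 2: ln(6.0089e+10) = 24.8191
Step 3: Vbi = 0.02585 * 24.8191 = 0.642 V

0.642


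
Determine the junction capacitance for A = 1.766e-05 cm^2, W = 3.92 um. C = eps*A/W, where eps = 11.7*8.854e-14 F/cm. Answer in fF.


Step 1: eps_Si = 11.7 * 8.854e-14 = 1.035918e-12 F/cm
Step 2: W in cm = 3.92 * 1e-4 = 3.92e-04 cm
Step 3: C = 1.035918e-12 * 1.766e-05 / 3.92e-04 = 4.666916e-14 F
Step 4: C = 46.67 fF

46.67


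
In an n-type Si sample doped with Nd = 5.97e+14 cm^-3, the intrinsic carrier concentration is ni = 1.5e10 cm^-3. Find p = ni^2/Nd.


Step 1: Since Nd >> ni, n ≈ Nd = 5.97e+14 cm^-3
Step 2: p = ni^2 / n = (1.5e10)^2 / 5.97e+14
Step 3: p = 2.25e20 / 5.97e+14 = 3.77e+05 cm^-3

3.77e+05


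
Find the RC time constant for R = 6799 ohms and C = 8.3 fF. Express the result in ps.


Step 1: tau = R * C
Step 2: tau = 6799 * 8.3 fF = 6799 * 8.3e-15 F
Step 3: tau = 5.64317e-11 s = 56.4317 ps

56.4317


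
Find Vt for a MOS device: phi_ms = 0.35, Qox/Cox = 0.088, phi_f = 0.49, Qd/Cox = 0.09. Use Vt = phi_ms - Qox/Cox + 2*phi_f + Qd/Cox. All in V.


Step 1: Vt = phi_ms - Qox/Cox + 2*phi_f + Qd/Cox
Step 2: Vt = 0.35 - 0.088 + 2*0.49 + 0.09
Step 3: Vt = 0.35 - 0.088 + 0.98 + 0.09
Step 4: Vt = 1.332 V

1.332


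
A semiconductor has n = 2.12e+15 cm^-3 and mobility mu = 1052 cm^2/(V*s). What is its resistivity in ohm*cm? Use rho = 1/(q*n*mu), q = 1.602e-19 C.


Step 1: sigma = q * n * mu = 1.602e-19 * 2.12e+15 * 1052 = 3.57284e-01 S/cm
Step 2: rho = 1 / sigma = 1 / 3.57284e-01 = 2.799 ohm*cm

2.799


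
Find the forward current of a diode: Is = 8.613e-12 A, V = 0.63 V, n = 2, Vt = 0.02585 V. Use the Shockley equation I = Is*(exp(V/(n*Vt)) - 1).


Step 1: V/(n*Vt) = 0.63/(2*0.02585) = 12.1857
Step 2: exp(12.1857) = 1.9597e+05
Step 3: I = 8.613e-12 * (1.9597e+05 - 1) = 1.69e-06 A

1.69e-06


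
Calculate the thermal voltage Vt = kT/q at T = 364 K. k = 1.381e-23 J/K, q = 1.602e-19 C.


Step 1: kT = 1.381e-23 * 364 = 5.02684e-21 J
Step 2: Vt = kT/q = 5.02684e-21 / 1.602e-19
Step 3: Vt = 0.03138 V

0.03138


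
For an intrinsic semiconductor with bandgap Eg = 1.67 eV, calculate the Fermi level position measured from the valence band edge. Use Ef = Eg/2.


Step 1: For an intrinsic semiconductor, the Fermi level sits at midgap.
Step 2: Ef = Eg / 2 = 1.67 / 2 = 0.835 eV

0.835


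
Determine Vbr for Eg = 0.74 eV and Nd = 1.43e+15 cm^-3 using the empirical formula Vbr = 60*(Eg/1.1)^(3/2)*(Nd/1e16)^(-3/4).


Step 1: Eg/1.1 = 0.74/1.1 = 0.672727
Step 2: (Eg/1.1)^1.5 = 0.672727^1.5 = 0.551770
Step 3: (Nd/1e16)^(-0.75) = (0.143)^(-0.75) = 4.300292
Step 4: Vbr = 60 * 0.551770 * 4.300292 = 142.4 V

142.4


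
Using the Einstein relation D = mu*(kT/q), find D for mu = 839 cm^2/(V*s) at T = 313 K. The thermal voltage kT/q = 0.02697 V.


Step 1: D = mu * (kT/q)
Step 2: D = 839 * 0.02697
Step 3: D = 22.63 cm^2/s

22.63


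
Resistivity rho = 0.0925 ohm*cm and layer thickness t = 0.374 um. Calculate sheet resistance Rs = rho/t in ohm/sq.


Step 1: Convert thickness to cm: t = 0.374 um = 3.7400e-05 cm
Step 2: Rs = rho / t = 0.0925 / 3.7400e-05
Step 3: Rs = 2473.3 ohm/sq

2473.3


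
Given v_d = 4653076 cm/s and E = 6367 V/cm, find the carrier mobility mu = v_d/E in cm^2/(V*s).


Step 1: mu = v_d / E
Step 2: mu = 4653076 / 6367
Step 3: mu = 730.81 cm^2/(V*s)

730.81


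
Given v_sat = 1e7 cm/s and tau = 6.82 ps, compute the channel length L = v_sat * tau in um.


Step 1: tau in seconds = 6.82 ps * 1e-12 = 6.8200e-12 s
Step 2: L = v_sat * tau = 1e7 * 6.8200e-12 = 6.8200e-05 cm
Step 3: L in um = 6.8200e-05 * 1e4 = 0.682 um

0.682


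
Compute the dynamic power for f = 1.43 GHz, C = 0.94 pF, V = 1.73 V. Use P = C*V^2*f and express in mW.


Step 1: V^2 = 1.73^2 = 2.9929 V^2
Step 2: P = C*V^2*f = 0.94e-12 F * 2.9929 * 1.43e9 Hz
Step 3: P = 4.02305618e-03 W
Step 4: P = 4.023 mW

4.023


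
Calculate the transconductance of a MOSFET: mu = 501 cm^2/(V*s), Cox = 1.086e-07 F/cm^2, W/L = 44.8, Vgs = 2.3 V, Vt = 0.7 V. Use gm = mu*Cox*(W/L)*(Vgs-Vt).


Step 1: Vov = Vgs - Vt = 2.3 - 0.7 = 1.6 V
Step 2: gm = mu * Cox * (W/L) * Vov
Step 3: gm = 501 * 1.086e-07 * 44.8 * 1.6 = 3.90e-03 S

3.90e-03


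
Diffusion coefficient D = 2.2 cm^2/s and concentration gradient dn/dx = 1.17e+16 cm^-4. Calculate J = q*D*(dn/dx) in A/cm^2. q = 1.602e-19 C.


Step 1: J = q * D * (dn/dx)
Step 2: J = 1.602e-19 * 2.2 * 1.17e+16
Step 3: J = 4.12e-03 A/cm^2

4.12e-03


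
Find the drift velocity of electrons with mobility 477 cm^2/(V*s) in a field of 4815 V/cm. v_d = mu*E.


Step 1: v_d = mu * E
Step 2: v_d = 477 * 4815 = 2296755
Step 3: v_d = 2.30e+06 cm/s

2.30e+06


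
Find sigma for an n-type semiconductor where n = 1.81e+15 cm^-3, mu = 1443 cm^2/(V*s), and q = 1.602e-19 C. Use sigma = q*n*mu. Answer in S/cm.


Step 1: sigma = q * n * mu
Step 2: sigma = 1.602e-19 * 1.81e+15 * 1443
Step 3: sigma = 4.184e-01 S/cm

4.184e-01


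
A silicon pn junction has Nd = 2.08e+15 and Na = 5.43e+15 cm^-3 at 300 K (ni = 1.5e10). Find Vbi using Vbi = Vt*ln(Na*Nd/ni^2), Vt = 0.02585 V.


Step 1: Compute Na*Nd/ni^2 = 5.43e+15 * 2.08e+15 / (1.5e10)^2 = 5.0197e+10
Step 2: ln(5.0197e+10) = 24.6392
Step 3: Vbi = 0.02585 * 24.6392 = 0.637 V

0.637


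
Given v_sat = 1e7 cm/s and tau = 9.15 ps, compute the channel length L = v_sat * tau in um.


Step 1: tau in seconds = 9.15 ps * 1e-12 = 9.1500e-12 s
Step 2: L = v_sat * tau = 1e7 * 9.1500e-12 = 9.1500e-05 cm
Step 3: L in um = 9.1500e-05 * 1e4 = 0.915 um

0.915


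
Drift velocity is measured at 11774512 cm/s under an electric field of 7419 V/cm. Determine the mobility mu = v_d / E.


Step 1: mu = v_d / E
Step 2: mu = 11774512 / 7419
Step 3: mu = 1587.08 cm^2/(V*s)

1587.08


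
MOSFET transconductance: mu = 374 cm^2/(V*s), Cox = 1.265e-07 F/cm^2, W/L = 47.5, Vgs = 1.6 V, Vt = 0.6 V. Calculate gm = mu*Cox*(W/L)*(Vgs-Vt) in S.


Step 1: Vov = Vgs - Vt = 1.6 - 0.6 = 1.0 V
Step 2: gm = mu * Cox * (W/L) * Vov
Step 3: gm = 374 * 1.265e-07 * 47.5 * 1.0 = 2.25e-03 S

2.25e-03


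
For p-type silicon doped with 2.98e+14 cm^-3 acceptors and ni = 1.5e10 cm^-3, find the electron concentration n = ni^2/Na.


Step 1: Majority hole concentration p ≈ Na = 2.98e+14 cm^-3
Step 2: n = ni^2 / Na = (1.5e10)^2 / 2.98e+14
Step 3: n = 7.55e+05 cm^-3

7.55e+05


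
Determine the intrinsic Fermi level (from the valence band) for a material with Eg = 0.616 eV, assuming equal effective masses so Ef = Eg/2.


Step 1: For an intrinsic semiconductor, the Fermi level sits at midgap.
Step 2: Ef = Eg / 2 = 0.616 / 2 = 0.308 eV

0.308


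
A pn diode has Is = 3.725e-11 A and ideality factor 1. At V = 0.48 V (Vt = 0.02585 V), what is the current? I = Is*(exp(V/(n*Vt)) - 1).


Step 1: V/(n*Vt) = 0.48/(1*0.02585) = 18.5687
Step 2: exp(18.5687) = 1.1595e+08
Step 3: I = 3.725e-11 * (1.1595e+08 - 1) = 4.32e-03 A

4.32e-03


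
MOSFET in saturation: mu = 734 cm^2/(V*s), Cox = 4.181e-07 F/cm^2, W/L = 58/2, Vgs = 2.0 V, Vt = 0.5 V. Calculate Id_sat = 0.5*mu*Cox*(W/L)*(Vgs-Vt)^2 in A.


Step 1: Overdrive voltage Vov = Vgs - Vt = 2.0 - 0.5 = 1.5 V
Step 2: W/L = 58/2 = 29
Step 3: Id = 0.5 * 734 * 4.181e-07 * 29 * 1.5^2
Step 4: Id = 1.00e-02 A

1.00e-02


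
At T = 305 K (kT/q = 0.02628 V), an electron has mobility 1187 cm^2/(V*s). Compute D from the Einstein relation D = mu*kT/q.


Step 1: D = mu * (kT/q)
Step 2: D = 1187 * 0.02628
Step 3: D = 31.19 cm^2/s

31.19


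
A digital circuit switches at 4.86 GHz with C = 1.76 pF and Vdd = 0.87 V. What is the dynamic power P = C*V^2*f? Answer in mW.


Step 1: V^2 = 0.87^2 = 0.7569 V^2
Step 2: P = C*V^2*f = 1.76e-12 F * 0.7569 * 4.86e9 Hz
Step 3: P = 6.47421984e-03 W
Step 4: P = 6.474 mW

6.474


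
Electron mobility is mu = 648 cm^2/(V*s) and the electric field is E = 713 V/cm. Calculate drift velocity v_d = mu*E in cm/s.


Step 1: v_d = mu * E
Step 2: v_d = 648 * 713 = 462024
Step 3: v_d = 4.62e+05 cm/s

4.62e+05


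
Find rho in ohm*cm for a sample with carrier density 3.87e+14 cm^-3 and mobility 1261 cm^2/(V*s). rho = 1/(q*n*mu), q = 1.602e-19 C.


Step 1: sigma = q * n * mu = 1.602e-19 * 3.87e+14 * 1261 = 7.81787e-02 S/cm
Step 2: rho = 1 / sigma = 1 / 7.81787e-02 = 12.79 ohm*cm

12.79


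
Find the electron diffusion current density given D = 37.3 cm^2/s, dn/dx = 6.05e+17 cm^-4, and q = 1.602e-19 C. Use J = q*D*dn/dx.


Step 1: J = q * D * (dn/dx)
Step 2: J = 1.602e-19 * 37.3 * 6.05e+17
Step 3: J = 3.62e+00 A/cm^2

3.62e+00


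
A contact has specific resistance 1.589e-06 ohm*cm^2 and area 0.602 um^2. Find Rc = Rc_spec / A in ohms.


Step 1: Convert area to cm^2: 0.602 um^2 = 6.0200e-09 cm^2
Step 2: Rc = Rc_spec / A = 1.589e-06 / 6.0200e-09
Step 3: Rc = 2.64e+02 ohms

2.64e+02


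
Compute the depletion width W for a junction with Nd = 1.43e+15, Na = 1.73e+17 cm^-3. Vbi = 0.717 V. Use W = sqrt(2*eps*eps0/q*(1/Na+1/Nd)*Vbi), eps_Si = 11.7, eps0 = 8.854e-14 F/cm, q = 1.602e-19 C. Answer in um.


Step 1: 1/Na + 1/Nd = 1/1.73e+17 + 1/1.43e+15 = 7.05081e-16
Step 2: 2*eps*eps0/q = 2*11.7*8.854e-14/1.602e-19 = 1.293281e+07
Step 3: W^2 = 1.293281e+07 * 7.05081e-16 * 0.717 = 6.53809e-09
Step 4: W = sqrt(6.53809e-09) = 8.086e-05 cm = 0.8086 um

0.8086


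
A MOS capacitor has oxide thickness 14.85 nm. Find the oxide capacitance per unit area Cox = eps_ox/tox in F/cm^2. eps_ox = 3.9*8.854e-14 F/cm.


Step 1: eps_ox = 3.9 * 8.854e-14 = 3.45306e-13 F/cm
Step 2: tox in cm = 14.85 nm * 1e-7 = 1.4850e-06 cm
Step 3: Cox = 3.45306e-13 / 1.4850e-06 = 2.33e-07 F/cm^2

2.33e-07


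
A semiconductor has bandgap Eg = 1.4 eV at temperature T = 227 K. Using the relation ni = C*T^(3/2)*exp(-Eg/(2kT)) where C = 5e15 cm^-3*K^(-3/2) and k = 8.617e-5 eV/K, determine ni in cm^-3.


Step 1: Compute kT = 8.617e-5 * 227 = 0.01956059 eV
Step 2: Exponent = -Eg/(2kT) = -1.4/(2*0.01956059) = -35.78624
Step 3: T^(3/2) = 227^1.5 = 3420.10
Step 4: ni = 5e15 * 3420.10 * exp(-35.78624) = 4.91e+03 cm^-3

4.91e+03


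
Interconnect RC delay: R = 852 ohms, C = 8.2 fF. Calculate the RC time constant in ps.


Step 1: tau = R * C
Step 2: tau = 852 * 8.2 fF = 852 * 8.2e-15 F
Step 3: tau = 6.9864e-12 s = 6.9864 ps

6.9864


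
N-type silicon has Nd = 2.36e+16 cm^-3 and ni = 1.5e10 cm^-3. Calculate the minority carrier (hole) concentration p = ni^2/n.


Step 1: Since Nd >> ni, n ≈ Nd = 2.36e+16 cm^-3
Step 2: p = ni^2 / n = (1.5e10)^2 / 2.36e+16
Step 3: p = 2.25e20 / 2.36e+16 = 9.53e+03 cm^-3

9.53e+03


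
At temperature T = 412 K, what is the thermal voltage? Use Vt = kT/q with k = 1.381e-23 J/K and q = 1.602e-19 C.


Step 1: kT = 1.381e-23 * 412 = 5.68972e-21 J
Step 2: Vt = kT/q = 5.68972e-21 / 1.602e-19
Step 3: Vt = 0.03552 V

0.03552


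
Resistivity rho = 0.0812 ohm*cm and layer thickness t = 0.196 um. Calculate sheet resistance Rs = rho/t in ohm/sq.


Step 1: Convert thickness to cm: t = 0.196 um = 1.9600e-05 cm
Step 2: Rs = rho / t = 0.0812 / 1.9600e-05
Step 3: Rs = 4142.9 ohm/sq

4142.9


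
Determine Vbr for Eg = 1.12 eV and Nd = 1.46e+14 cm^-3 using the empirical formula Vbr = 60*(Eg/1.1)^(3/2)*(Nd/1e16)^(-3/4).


Step 1: Eg/1.1 = 1.12/1.1 = 1.018182
Step 2: (Eg/1.1)^1.5 = 1.018182^1.5 = 1.027397
Step 3: (Nd/1e16)^(-0.75) = (0.0146)^(-0.75) = 23.808682
Step 4: Vbr = 60 * 1.027397 * 23.808682 = 1467.7 V

1467.7


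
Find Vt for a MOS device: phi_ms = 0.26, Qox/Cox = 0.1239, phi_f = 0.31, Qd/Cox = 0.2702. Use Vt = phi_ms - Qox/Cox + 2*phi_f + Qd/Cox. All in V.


Step 1: Vt = phi_ms - Qox/Cox + 2*phi_f + Qd/Cox
Step 2: Vt = 0.26 - 0.1239 + 2*0.31 + 0.2702
Step 3: Vt = 0.26 - 0.1239 + 0.62 + 0.2702
Step 4: Vt = 1.0263 V

1.0263


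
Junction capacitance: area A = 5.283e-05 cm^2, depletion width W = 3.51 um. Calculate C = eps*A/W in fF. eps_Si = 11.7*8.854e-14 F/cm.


Step 1: eps_Si = 11.7 * 8.854e-14 = 1.035918e-12 F/cm
Step 2: W in cm = 3.51 * 1e-4 = 3.51e-04 cm
Step 3: C = 1.035918e-12 * 5.283e-05 / 3.51e-04 = 1.559189e-13 F
Step 4: C = 155.92 fF

155.92


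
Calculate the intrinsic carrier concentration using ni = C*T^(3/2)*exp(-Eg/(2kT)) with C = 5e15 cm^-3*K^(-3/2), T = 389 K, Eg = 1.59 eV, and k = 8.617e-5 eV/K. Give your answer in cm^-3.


Step 1: Compute kT = 8.617e-5 * 389 = 0.03352013 eV
Step 2: Exponent = -Eg/(2kT) = -1.59/(2*0.03352013) = -23.71709
Step 3: T^(3/2) = 389^1.5 = 7672.28
Step 4: ni = 5e15 * 7672.28 * exp(-23.71709) = 1.92e+09 cm^-3

1.92e+09


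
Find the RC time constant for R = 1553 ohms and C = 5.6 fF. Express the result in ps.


Step 1: tau = R * C
Step 2: tau = 1553 * 5.6 fF = 1553 * 5.6e-15 F
Step 3: tau = 8.6968e-12 s = 8.6968 ps

8.6968


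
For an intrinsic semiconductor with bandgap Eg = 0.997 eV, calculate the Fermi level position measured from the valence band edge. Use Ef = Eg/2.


Step 1: For an intrinsic semiconductor, the Fermi level sits at midgap.
Step 2: Ef = Eg / 2 = 0.997 / 2 = 0.4985 eV

0.4985


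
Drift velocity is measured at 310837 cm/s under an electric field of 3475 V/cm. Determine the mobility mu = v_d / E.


Step 1: mu = v_d / E
Step 2: mu = 310837 / 3475
Step 3: mu = 89.45 cm^2/(V*s)

89.45


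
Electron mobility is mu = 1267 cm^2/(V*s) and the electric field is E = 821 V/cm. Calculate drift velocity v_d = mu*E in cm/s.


Step 1: v_d = mu * E
Step 2: v_d = 1267 * 821 = 1040207
Step 3: v_d = 1.04e+06 cm/s

1.04e+06


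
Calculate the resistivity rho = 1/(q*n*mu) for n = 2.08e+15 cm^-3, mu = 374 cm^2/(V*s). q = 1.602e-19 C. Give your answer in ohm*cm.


Step 1: sigma = q * n * mu = 1.602e-19 * 2.08e+15 * 374 = 1.24623e-01 S/cm
Step 2: rho = 1 / sigma = 1 / 1.24623e-01 = 8.024 ohm*cm

8.024


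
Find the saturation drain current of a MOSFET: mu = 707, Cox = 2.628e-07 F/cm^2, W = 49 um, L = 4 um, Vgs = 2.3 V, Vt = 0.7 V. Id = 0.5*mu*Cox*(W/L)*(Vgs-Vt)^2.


Step 1: Overdrive voltage Vov = Vgs - Vt = 2.3 - 0.7 = 1.6 V
Step 2: W/L = 49/4 = 12.25
Step 3: Id = 0.5 * 707 * 2.628e-07 * 12.25 * 1.6^2
Step 4: Id = 2.91e-03 A

2.91e-03


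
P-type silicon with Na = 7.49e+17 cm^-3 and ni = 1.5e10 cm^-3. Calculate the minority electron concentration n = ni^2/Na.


Step 1: Majority hole concentration p ≈ Na = 7.49e+17 cm^-3
Step 2: n = ni^2 / Na = (1.5e10)^2 / 7.49e+17
Step 3: n = 3.00e+02 cm^-3

3.00e+02


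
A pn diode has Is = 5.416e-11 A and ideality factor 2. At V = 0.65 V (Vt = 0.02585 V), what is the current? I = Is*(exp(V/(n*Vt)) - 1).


Step 1: V/(n*Vt) = 0.65/(2*0.02585) = 12.5725
Step 2: exp(12.5725) = 2.8851e+05
Step 3: I = 5.416e-11 * (2.8851e+05 - 1) = 1.56e-05 A

1.56e-05
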